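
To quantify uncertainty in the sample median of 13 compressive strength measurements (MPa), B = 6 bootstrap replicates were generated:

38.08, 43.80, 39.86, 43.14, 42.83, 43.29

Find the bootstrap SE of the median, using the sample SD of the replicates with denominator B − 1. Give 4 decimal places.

SE* = 2.3096

Bootstrap SE is the standard deviation of the 6 replicate medians.
Mean of replicates: (38.08 + 43.80 + 39.86 + 43.14 + 42.83 + 43.29) / 6 = 251.00000 / 6 = 41.83333
Sum of squared deviations: (−3.75333)² + (+1.96667)² + (−1.97333)² + (+1.30667)² + (+0.99667)² + (+1.45667)² = 26.67193
Variance = 26.67193 / 5 = 5.33439
SE* = √5.33439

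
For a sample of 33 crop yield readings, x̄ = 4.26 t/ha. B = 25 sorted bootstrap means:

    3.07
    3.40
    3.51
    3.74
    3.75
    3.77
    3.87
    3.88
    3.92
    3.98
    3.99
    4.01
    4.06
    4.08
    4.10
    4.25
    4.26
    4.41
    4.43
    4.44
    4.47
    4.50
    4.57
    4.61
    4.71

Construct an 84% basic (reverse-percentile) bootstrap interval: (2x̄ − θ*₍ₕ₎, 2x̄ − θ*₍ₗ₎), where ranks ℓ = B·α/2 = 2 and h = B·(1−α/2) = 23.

(3.95, 5.12)

Percentile endpoints at ranks 2 and 23: θ*₍2₎ = 3.40, θ*₍23₎ = 4.57.
Basic interval reflects these around x̄:
  lower = 2 × 4.26 − 4.57 = 3.95
  upper = 2 × 4.26 − 3.40 = 5.12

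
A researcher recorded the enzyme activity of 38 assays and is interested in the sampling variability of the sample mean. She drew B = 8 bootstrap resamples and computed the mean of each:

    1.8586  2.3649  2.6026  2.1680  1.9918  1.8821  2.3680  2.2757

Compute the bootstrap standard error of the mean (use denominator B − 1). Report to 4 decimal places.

Bootstrap SE is the standard deviation of the 8 replicate means.
Mean of replicates: (1.8586 + 2.3649 + 2.6026 + 2.1680 + 1.9918 + 1.8821 + 2.3680 + 2.2757) / 8 = 17.51170 / 8 = 2.18896
Sum of squared deviations: (−0.33036)² + (+0.17594)² + (+0.41364)² + (−0.02096)² + (−0.19716)² + (−0.30686)² + (+0.17904)² + (+0.08674)² = 0.48424
Variance = 0.48424 / 7 = 0.06918
SE* = √0.06918

SE* = 0.2630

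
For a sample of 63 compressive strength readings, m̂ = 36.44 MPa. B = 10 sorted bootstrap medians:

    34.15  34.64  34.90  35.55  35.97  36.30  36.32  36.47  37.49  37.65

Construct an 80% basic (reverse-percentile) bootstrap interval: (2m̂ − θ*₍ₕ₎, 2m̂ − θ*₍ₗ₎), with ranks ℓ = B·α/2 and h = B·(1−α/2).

(35.39, 38.73)

Percentile endpoints at ranks 1 and 9: θ*₍1₎ = 34.15, θ*₍9₎ = 37.49.
Basic interval reflects these around m̂:
  lower = 2 × 36.44 − 37.49 = 35.39
  upper = 2 × 36.44 − 34.15 = 38.73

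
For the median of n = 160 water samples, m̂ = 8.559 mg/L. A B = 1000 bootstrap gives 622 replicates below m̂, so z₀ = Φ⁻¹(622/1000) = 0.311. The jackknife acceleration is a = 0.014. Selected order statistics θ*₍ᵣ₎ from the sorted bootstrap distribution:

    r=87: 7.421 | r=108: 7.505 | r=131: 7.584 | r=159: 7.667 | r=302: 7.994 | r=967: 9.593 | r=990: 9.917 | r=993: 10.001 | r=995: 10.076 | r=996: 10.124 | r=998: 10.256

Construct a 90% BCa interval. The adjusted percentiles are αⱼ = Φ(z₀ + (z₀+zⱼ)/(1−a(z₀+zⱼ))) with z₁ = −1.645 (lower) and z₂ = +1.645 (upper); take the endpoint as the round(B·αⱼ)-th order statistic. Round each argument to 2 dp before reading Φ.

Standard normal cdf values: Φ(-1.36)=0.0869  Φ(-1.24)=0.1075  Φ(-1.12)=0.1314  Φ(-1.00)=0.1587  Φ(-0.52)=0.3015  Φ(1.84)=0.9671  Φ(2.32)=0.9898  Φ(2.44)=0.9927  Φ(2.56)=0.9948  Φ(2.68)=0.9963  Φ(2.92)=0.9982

(7.667, 9.917)

Lower: z₀ + z₁ = 0.311 + (-1.645) = -1.334; 1 − a(z₀+z₁) = 1 − (0.014)(-1.334) = 1.0187; argument = 0.311 + (-1.334)/1.0187 = -0.9985 → -1.00.
α₁ = Φ(-1.00) = 0.1587; rank = round(1000 × 0.1587) = 159; θ*₍159₎ = 7.667.
Upper: z₀ + z₂ = 1.956; 1 − a(z₀+z₂) = 0.9726; argument = 2.3221 → 2.32; α₂ = 0.9898; rank = 990; θ*₍990₎ = 9.917.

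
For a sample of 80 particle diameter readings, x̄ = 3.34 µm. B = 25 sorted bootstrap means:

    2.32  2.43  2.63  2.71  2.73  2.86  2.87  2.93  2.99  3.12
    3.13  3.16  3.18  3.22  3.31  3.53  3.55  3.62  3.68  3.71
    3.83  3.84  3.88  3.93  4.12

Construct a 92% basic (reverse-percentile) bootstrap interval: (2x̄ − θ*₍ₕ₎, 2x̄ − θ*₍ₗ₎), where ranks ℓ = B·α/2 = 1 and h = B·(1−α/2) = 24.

(2.75, 4.36)

Percentile endpoints at ranks 1 and 24: θ*₍1₎ = 2.32, θ*₍24₎ = 3.93.
Basic interval reflects these around x̄:
  lower = 2 × 3.34 − 3.93 = 2.75
  upper = 2 × 3.34 − 2.32 = 4.36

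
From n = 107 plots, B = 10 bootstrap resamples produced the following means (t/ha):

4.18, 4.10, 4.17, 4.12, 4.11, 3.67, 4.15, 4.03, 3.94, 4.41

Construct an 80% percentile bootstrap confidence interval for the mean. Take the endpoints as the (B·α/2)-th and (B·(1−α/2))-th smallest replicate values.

Sorted replicates: 3.67, 3.94, 4.03, 4.10, 4.11, 4.12, 4.15, 4.17, 4.18, 4.41
α = 0.20; lower rank = 10 × 0.100 = 1; upper rank = 10 × 0.900 = 9.
The 1st smallest replicate is 3.67; the 9th is 4.18.

(3.67, 4.18)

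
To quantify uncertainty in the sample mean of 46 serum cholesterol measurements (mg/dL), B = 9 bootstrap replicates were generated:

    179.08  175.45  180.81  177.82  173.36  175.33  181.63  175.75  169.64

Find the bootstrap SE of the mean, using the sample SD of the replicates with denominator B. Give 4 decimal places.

SE* = 3.5470

Bootstrap SE is the standard deviation of the 9 replicate means.
Mean of replicates: (179.08 + 175.45 + 180.81 + 177.82 + 173.36 + 175.33 + 181.63 + 175.75 + 169.64) / 9 = 1588.87000 / 9 = 176.54111
Sum of squared deviations: (+2.53889)² + (−1.09111)² + (+4.26889)² + (+1.27889)² + (−3.18111)² + (−1.21111)² + (+5.08889)² + (−0.79111)² + (−6.90111)² = 113.22969
Variance = 113.22969 / 9 = 12.58108
SE* = √12.58108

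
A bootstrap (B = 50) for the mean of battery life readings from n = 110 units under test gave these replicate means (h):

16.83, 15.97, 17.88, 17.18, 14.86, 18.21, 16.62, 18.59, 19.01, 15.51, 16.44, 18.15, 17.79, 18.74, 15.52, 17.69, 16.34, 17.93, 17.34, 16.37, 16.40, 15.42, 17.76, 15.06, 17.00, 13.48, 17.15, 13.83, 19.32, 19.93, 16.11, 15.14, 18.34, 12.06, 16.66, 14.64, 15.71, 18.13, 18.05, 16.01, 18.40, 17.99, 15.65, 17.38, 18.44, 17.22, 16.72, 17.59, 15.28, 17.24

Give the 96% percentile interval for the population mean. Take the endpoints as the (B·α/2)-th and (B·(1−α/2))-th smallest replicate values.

Sorted replicates: 12.06, 13.48, 13.83, 14.64, 14.86, 15.06, 15.14, 15.28, 15.42, 15.51, 15.52, 15.65, 15.71, 15.97, 16.01, 16.11, 16.34, 16.37, 16.40, 16.44, 16.62, 16.66, 16.72, 16.83, 17.00, 17.15, 17.18, 17.22, 17.24, 17.34, 17.38, 17.59, 17.69, 17.76, 17.79, 17.88, 17.93, 17.99, 18.05, 18.13, 18.15, 18.21, 18.34, 18.40, 18.44, 18.59, 18.74, 19.01, 19.32, 19.93
α = 0.04; lower rank = 50 × 0.020 = 1; upper rank = 50 × 0.980 = 49.
The 1st smallest replicate is 12.06; the 49th is 19.32.

(12.06, 19.32)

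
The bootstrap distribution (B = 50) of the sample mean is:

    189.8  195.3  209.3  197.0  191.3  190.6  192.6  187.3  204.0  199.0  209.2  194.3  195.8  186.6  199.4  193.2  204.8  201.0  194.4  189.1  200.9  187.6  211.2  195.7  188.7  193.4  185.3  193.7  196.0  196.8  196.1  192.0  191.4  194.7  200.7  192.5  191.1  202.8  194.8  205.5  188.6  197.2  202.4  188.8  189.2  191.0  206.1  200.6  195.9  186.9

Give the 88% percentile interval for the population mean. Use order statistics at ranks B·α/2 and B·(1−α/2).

(186.9, 206.1)

Sorted replicates: 185.3, 186.6, 186.9, 187.3, 187.6, 188.6, 188.7, 188.8, 189.1, 189.2, 189.8, 190.6, 191.0, 191.1, 191.3, 191.4, 192.0, 192.5, 192.6, 193.2, 193.4, 193.7, 194.3, 194.4, 194.7, 194.8, 195.3, 195.7, 195.8, 195.9, 196.0, 196.1, 196.8, 197.0, 197.2, 199.0, 199.4, 200.6, 200.7, 200.9, 201.0, 202.4, 202.8, 204.0, 204.8, 205.5, 206.1, 209.2, 209.3, 211.2
α = 0.12; lower rank = 50 × 0.060 = 3; upper rank = 50 × 0.940 = 47.
The 3rd smallest replicate is 186.9; the 47th is 206.1.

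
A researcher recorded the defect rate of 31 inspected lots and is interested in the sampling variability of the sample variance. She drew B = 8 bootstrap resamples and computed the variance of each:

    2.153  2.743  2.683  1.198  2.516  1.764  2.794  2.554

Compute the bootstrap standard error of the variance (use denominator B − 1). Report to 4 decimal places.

SE* = 0.5633

Bootstrap SE is the standard deviation of the 8 replicate variances.
Mean of replicates: (2.153 + 2.743 + 2.683 + 1.198 + 2.516 + 1.764 + 2.794 + 2.554) / 8 = 18.40500 / 8 = 2.30063
Sum of squared deviations: (−0.14763)² + (+0.44237)² + (+0.38237)² + (−1.10263)² + (+0.21537)² + (−0.53663)² + (+0.49337)² + (+0.25337)² = 2.22145
Variance = 2.22145 / 7 = 0.31735
SE* = √0.31735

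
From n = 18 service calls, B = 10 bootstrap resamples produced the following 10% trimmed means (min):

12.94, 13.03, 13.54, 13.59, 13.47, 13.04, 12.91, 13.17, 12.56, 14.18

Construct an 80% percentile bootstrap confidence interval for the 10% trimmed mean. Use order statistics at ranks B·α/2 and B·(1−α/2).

Sorted replicates: 12.56, 12.91, 12.94, 13.03, 13.04, 13.17, 13.47, 13.54, 13.59, 14.18
α = 0.20; lower rank = 10 × 0.100 = 1; upper rank = 10 × 0.900 = 9.
The 1st smallest replicate is 12.56; the 9th is 13.59.

(12.56, 13.59)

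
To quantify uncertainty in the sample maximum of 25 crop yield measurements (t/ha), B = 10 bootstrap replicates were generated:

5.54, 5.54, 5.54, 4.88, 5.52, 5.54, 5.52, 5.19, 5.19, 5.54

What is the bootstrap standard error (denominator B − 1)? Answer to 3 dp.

SE* = 0.232

Bootstrap SE is the standard deviation of the 10 replicate maximums.
Mean of replicates: (5.54 + 5.54 + 5.54 + 4.88 + 5.52 + 5.54 + 5.52 + 5.19 + 5.19 + 5.54) / 10 = 54.0000 / 10 = 5.4000
Sum of squared deviations: (+0.1400)² + (+0.1400)² + (+0.1400)² + (−0.5200)² + (+0.1200)² + (+0.1400)² + (+0.1200)² + (−0.2100)² + (−0.2100)² + (+0.1400)² = 0.4854
Variance = 0.4854 / 9 = 0.0539
SE* = √0.0539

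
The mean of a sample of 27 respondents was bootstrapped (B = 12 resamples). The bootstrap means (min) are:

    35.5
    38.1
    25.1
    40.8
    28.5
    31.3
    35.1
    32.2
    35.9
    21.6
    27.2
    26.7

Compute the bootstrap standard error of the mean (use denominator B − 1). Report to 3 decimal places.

SE* = 5.787

Bootstrap SE is the standard deviation of the 12 replicate means.
Mean of replicates: (35.5 + 38.1 + 25.1 + 40.8 + 28.5 + 31.3 + 35.1 + 32.2 + 35.9 + 21.6 + 27.2 + 26.7) / 12 = 378.0000 / 12 = 31.5000
Sum of squared deviations: (+4.0000)² + (+6.6000)² + (−6.4000)² + (+9.3000)² + (−3.0000)² + (−0.2000)² + (+3.6000)² + (+0.7000)² + (+4.4000)² + (−9.9000)² + (−4.3000)² + (−4.8000)² = 368.4000
Variance = 368.4000 / 11 = 33.4909
SE* = √33.4909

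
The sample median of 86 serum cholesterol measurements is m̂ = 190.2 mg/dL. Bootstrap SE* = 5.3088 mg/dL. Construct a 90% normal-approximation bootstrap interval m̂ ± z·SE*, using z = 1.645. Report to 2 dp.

Margin = 1.645 × 5.3088 = 8.733
Interval: 190.2 ± 8.733

(181.47, 198.93)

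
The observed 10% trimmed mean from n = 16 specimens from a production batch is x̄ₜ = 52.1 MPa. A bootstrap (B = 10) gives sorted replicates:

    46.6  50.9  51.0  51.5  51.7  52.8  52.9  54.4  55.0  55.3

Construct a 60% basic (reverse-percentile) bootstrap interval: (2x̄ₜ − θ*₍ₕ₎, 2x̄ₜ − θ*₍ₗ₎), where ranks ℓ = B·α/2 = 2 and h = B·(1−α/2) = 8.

(49.8, 53.3)

Percentile endpoints at ranks 2 and 8: θ*₍2₎ = 50.9, θ*₍8₎ = 54.4.
Basic interval reflects these around x̄ₜ:
  lower = 2 × 52.1 − 54.4 = 49.8
  upper = 2 × 52.1 − 50.9 = 53.3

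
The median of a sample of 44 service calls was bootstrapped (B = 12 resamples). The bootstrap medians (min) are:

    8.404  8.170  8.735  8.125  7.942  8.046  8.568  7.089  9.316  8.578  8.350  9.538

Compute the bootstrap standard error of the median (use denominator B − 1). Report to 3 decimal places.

Bootstrap SE is the standard deviation of the 12 replicate medians.
Mean of replicates: (8.404 + 8.170 + 8.735 + 8.125 + 7.942 + 8.046 + 8.568 + 7.089 + 9.316 + 8.578 + 8.350 + 9.538) / 12 = 100.8610 / 12 = 8.4051
Sum of squared deviations: (−0.0011)² + (−0.2351)² + (+0.3299)² + (−0.2801)² + (−0.4631)² + (−0.3591)² + (+0.1629)² + (−1.3161)² + (+0.9109)² + (+0.1729)² + (−0.0551)² + (+1.1329)² = 4.4908
Variance = 4.4908 / 11 = 0.4083
SE* = √0.4083

SE* = 0.639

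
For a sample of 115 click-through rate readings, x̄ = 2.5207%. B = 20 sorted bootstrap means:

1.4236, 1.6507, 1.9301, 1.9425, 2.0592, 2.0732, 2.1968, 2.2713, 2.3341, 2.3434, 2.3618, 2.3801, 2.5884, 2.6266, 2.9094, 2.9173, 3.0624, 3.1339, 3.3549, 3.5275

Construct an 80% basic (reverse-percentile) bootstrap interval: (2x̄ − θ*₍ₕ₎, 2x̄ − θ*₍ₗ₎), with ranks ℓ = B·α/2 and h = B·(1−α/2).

Percentile endpoints at ranks 2 and 18: θ*₍2₎ = 1.6507, θ*₍18₎ = 3.1339.
Basic interval reflects these around x̄:
  lower = 2 × 2.5207 − 3.1339 = 1.9075
  upper = 2 × 2.5207 − 1.6507 = 3.3907

(1.9075, 3.3907)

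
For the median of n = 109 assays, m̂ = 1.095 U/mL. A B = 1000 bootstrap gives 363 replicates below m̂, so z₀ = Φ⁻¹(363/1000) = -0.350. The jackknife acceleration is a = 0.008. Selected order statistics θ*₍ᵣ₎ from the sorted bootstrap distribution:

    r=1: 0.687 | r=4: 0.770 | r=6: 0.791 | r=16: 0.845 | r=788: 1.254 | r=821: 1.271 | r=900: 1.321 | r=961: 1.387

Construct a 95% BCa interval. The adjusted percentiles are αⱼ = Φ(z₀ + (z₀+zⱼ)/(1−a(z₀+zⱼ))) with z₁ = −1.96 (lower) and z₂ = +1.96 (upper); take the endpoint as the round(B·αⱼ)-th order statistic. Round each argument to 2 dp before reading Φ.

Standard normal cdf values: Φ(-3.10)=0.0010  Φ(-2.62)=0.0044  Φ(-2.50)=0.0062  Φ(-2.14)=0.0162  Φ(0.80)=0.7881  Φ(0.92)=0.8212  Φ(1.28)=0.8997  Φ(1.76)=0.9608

Lower: z₀ + z₁ = -0.350 + (-1.960) = -2.310; 1 − a(z₀+z₁) = 1 − (0.008)(-2.310) = 1.0185; argument = -0.350 + (-2.310)/1.0185 = -2.6181 → -2.62.
α₁ = Φ(-2.62) = 0.0044; rank = round(1000 × 0.0044) = 4; θ*₍4₎ = 0.770.
Upper: z₀ + z₂ = 1.610; 1 − a(z₀+z₂) = 0.9871; argument = 1.2810 → 1.28; α₂ = 0.8997; rank = 900; θ*₍900₎ = 1.321.

(0.770, 1.321)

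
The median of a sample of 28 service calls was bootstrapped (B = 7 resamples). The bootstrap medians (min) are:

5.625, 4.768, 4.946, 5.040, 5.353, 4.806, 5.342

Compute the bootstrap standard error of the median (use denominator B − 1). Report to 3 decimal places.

Bootstrap SE is the standard deviation of the 7 replicate medians.
Mean of replicates: (5.625 + 4.768 + 4.946 + 5.040 + 5.353 + 4.806 + 5.342) / 7 = 35.8800 / 7 = 5.1257
Sum of squared deviations: (+0.4993)² + (−0.3577)² + (−0.1797)² + (−0.0857)² + (+0.2273)² + (−0.3197)² + (+0.2163)² = 0.6175
Variance = 0.6175 / 6 = 0.1029
SE* = √0.1029

SE* = 0.321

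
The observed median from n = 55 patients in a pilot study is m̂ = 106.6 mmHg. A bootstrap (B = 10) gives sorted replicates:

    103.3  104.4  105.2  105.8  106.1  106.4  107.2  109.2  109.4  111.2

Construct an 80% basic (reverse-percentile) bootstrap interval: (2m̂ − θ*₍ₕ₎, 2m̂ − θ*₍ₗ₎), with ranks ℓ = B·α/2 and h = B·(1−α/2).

Percentile endpoints at ranks 1 and 9: θ*₍1₎ = 103.3, θ*₍9₎ = 109.4.
Basic interval reflects these around m̂:
  lower = 2 × 106.6 − 109.4 = 103.8
  upper = 2 × 106.6 − 103.3 = 109.9

(103.8, 109.9)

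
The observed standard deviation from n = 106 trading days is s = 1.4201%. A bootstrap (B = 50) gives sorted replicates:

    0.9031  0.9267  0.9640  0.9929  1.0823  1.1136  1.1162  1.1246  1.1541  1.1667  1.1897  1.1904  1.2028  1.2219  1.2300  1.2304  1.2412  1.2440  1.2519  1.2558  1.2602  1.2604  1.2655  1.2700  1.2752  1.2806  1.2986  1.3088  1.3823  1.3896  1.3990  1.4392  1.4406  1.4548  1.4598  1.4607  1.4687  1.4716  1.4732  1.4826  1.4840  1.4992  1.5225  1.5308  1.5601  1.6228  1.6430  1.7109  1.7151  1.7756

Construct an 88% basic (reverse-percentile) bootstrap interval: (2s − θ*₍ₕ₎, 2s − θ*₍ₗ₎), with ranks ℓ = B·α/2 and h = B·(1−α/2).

(1.1972, 1.8762)

Percentile endpoints at ranks 3 and 47: θ*₍3₎ = 0.9640, θ*₍47₎ = 1.6430.
Basic interval reflects these around s:
  lower = 2 × 1.4201 − 1.6430 = 1.1972
  upper = 2 × 1.4201 − 0.9640 = 1.8762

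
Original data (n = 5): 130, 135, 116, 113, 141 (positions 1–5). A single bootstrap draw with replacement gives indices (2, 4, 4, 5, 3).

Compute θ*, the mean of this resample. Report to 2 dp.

θ* = 123.60

Resample values: 135, 113, 113, 141, 116.
Mean = (135 + 113 + 113 + 141 + 116) / 5 = 618.0 / 5 = 123.60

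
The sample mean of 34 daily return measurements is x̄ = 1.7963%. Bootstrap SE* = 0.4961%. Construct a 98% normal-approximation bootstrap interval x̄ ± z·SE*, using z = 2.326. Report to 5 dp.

Margin = 2.326 × 0.4961 = 1.153929
Interval: 1.7963 ± 1.153929

(0.64237, 2.95023)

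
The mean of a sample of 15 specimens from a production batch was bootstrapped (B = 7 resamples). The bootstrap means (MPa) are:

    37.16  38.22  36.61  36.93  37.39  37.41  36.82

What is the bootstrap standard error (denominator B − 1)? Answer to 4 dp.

Bootstrap SE is the standard deviation of the 7 replicate means.
Mean of replicates: (37.16 + 38.22 + 36.61 + 36.93 + 37.39 + 37.41 + 36.82) / 7 = 260.54000 / 7 = 37.22000
Sum of squared deviations: (−0.06000)² + (+1.00000)² + (−0.61000)² + (−0.29000)² + (+0.17000)² + (+0.19000)² + (−0.40000)² = 1.68480
Variance = 1.68480 / 6 = 0.28080
SE* = √0.28080

SE* = 0.5299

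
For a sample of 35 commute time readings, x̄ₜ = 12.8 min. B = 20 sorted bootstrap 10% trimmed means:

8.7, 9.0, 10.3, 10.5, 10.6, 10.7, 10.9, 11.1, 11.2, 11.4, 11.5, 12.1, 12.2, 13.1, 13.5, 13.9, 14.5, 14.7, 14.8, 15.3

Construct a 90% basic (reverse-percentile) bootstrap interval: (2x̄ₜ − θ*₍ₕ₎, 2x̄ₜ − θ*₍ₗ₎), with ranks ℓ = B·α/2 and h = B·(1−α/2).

(10.8, 16.9)

Percentile endpoints at ranks 1 and 19: θ*₍1₎ = 8.7, θ*₍19₎ = 14.8.
Basic interval reflects these around x̄ₜ:
  lower = 2 × 12.8 − 14.8 = 10.8
  upper = 2 × 12.8 − 8.7 = 16.9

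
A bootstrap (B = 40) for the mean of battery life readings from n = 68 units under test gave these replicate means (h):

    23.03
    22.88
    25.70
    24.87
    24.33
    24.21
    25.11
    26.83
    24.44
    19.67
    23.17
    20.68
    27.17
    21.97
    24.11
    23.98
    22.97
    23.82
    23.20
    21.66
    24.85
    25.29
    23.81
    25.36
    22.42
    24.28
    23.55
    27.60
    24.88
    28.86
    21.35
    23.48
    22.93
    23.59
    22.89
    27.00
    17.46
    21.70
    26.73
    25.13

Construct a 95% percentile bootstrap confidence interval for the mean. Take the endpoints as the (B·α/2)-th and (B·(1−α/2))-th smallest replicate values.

Sorted replicates: 17.46, 19.67, 20.68, 21.35, 21.66, 21.70, 21.97, 22.42, 22.88, 22.89, 22.93, 22.97, 23.03, 23.17, 23.20, 23.48, 23.55, 23.59, 23.81, 23.82, 23.98, 24.11, 24.21, 24.28, 24.33, 24.44, 24.85, 24.87, 24.88, 25.11, 25.13, 25.29, 25.36, 25.70, 26.73, 26.83, 27.00, 27.17, 27.60, 28.86
α = 0.05; lower rank = 40 × 0.025 = 1; upper rank = 40 × 0.975 = 39.
The 1st smallest replicate is 17.46; the 39th is 27.60.

(17.46, 27.60)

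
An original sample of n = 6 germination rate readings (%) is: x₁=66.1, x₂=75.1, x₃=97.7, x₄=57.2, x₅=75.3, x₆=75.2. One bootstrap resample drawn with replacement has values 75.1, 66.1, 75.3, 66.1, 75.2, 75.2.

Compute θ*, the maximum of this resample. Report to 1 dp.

θ* = 75.3

Maximum = 75.3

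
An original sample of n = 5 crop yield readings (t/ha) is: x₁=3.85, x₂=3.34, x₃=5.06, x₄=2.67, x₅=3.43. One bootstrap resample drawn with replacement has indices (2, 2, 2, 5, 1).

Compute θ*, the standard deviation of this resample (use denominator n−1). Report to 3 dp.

θ* = 0.221

Resample values: 3.34, 3.34, 3.34, 3.43, 3.85.
Mean = 3.4600; sum of squared deviations = 0.1962
s² = 0.1962 / 4 = 0.0491
s = √0.0491 = 0.221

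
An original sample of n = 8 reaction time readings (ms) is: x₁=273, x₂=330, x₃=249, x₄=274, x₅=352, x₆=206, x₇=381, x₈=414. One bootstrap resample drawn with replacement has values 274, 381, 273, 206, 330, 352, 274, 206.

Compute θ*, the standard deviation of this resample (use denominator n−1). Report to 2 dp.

Mean = 287.0000; sum of squared deviations = 28566.0000
s² = 28566.0000 / 7 = 4080.8571
s = √4080.8571 = 63.88

θ* = 63.88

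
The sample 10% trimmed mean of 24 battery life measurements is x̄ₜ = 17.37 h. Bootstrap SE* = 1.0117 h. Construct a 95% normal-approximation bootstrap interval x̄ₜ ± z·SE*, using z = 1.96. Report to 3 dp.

Margin = 1.96 × 1.0117 = 1.9829
Interval: 17.37 ± 1.9829

(15.387, 19.353)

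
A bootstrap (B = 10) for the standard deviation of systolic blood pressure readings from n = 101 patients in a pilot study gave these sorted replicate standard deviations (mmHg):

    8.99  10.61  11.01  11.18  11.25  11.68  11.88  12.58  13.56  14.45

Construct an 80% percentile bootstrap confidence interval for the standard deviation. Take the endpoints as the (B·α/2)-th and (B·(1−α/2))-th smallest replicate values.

(8.99, 13.56)

α = 0.20; lower rank = 10 × 0.100 = 1; upper rank = 10 × 0.900 = 9.
The 1st smallest replicate is 8.99; the 9th is 13.56.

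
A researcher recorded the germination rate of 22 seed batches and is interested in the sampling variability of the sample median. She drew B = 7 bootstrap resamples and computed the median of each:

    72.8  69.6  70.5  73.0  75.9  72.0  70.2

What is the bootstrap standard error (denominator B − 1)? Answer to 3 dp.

SE* = 2.164

Bootstrap SE is the standard deviation of the 7 replicate medians.
Mean of replicates: (72.8 + 69.6 + 70.5 + 73.0 + 75.9 + 72.0 + 70.2) / 7 = 504.0000 / 7 = 72.0000
Sum of squared deviations: (+0.8000)² + (−2.4000)² + (−1.5000)² + (+1.0000)² + (+3.9000)² + (+0.0000)² + (−1.8000)² = 28.1000
Variance = 28.1000 / 6 = 4.6833
SE* = √4.6833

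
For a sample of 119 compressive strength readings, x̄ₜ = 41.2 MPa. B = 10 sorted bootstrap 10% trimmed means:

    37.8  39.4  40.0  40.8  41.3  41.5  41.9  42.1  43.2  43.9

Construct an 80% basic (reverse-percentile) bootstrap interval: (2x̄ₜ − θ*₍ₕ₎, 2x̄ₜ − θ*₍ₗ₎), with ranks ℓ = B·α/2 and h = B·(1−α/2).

Percentile endpoints at ranks 1 and 9: θ*₍1₎ = 37.8, θ*₍9₎ = 43.2.
Basic interval reflects these around x̄ₜ:
  lower = 2 × 41.2 − 43.2 = 39.2
  upper = 2 × 41.2 − 37.8 = 44.6

(39.2, 44.6)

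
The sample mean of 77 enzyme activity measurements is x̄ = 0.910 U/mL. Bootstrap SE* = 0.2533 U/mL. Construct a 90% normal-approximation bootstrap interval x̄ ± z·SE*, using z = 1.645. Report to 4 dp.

Margin = 1.645 × 0.2533 = 0.41668
Interval: 0.910 ± 0.41668

(0.4933, 1.3267)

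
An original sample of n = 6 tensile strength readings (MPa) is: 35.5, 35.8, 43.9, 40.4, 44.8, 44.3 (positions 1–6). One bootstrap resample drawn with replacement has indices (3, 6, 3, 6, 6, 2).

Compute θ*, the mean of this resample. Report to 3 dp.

Resample values: 43.9, 44.3, 43.9, 44.3, 44.3, 35.8.
Mean = (43.9 + 44.3 + 43.9 + 44.3 + 44.3 + 35.8) / 6 = 256.50 / 6 = 42.750

θ* = 42.750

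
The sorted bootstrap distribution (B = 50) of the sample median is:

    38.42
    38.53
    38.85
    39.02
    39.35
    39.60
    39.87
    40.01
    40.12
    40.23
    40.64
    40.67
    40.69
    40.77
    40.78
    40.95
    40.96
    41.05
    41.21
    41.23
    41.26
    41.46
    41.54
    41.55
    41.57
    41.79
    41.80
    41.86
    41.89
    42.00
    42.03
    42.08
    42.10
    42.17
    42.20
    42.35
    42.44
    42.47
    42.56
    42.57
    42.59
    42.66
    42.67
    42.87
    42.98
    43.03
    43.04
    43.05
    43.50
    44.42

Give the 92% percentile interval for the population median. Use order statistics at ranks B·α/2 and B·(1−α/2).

(38.53, 43.05)

α = 0.08; lower rank = 50 × 0.040 = 2; upper rank = 50 × 0.960 = 48.
The 2nd smallest replicate is 38.53; the 48th is 43.05.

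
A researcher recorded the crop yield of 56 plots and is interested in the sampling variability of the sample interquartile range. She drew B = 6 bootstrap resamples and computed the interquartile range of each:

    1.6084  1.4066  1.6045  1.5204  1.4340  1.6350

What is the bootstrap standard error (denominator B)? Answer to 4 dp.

Bootstrap SE is the standard deviation of the 6 replicate interquartile ranges.
Mean of replicates: (1.6084 + 1.4066 + 1.6045 + 1.5204 + 1.4340 + 1.6350) / 6 = 9.20890 / 6 = 1.53482
Sum of squared deviations: (+0.07358)² + (−0.12822)² + (+0.06968)² + (−0.01442)² + (−0.10082)² + (+0.10018)² = 0.04712
Variance = 0.04712 / 6 = 0.00785
SE* = √0.00785

SE* = 0.0886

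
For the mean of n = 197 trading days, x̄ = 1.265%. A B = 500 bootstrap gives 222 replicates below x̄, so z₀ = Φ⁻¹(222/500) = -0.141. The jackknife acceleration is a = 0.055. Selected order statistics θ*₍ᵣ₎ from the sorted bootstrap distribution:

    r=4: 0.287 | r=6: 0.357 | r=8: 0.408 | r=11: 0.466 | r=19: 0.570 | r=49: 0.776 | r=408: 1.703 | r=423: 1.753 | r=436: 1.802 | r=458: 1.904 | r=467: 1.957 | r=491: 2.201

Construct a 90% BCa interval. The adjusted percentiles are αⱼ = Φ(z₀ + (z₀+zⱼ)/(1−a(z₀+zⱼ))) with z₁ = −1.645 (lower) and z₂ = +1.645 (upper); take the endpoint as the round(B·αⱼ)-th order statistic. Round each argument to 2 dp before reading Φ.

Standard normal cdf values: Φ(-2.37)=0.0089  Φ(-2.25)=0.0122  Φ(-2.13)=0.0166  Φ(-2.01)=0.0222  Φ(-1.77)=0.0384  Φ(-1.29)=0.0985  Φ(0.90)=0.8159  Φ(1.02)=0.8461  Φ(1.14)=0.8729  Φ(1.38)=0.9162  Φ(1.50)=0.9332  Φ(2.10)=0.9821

(0.570, 1.957)

Lower: z₀ + z₁ = -0.141 + (-1.645) = -1.786; 1 − a(z₀+z₁) = 1 − (0.055)(-1.786) = 1.0982; argument = -0.141 + (-1.786)/1.0982 = -1.7673 → -1.77.
α₁ = Φ(-1.77) = 0.0384; rank = round(500 × 0.0384) = 19; θ*₍19₎ = 0.570.
Upper: z₀ + z₂ = 1.504; 1 − a(z₀+z₂) = 0.9173; argument = 1.4986 → 1.50; α₂ = 0.9332; rank = 467; θ*₍467₎ = 1.957.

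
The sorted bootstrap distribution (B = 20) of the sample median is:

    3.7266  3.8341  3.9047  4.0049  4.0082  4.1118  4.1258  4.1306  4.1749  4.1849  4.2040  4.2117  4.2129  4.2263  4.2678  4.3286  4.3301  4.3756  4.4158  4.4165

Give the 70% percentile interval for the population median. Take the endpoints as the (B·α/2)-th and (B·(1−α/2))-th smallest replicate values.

α = 0.30; lower rank = 20 × 0.150 = 3; upper rank = 20 × 0.850 = 17.
The 3rd smallest replicate is 3.9047; the 17th is 4.3301.

(3.9047, 4.3301)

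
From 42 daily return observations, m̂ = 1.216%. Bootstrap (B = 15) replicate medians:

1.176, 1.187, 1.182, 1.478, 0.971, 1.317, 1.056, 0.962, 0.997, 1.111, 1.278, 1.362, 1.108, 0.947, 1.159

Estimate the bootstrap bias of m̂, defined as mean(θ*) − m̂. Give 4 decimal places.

bias = −0.0633

mean(θ*) = (1.176 + 1.187 + 1.182 + 1.478 + 0.971 + 1.317 + 1.056 + 0.962 + 0.997 + 1.111 + 1.278 + 1.362 + 1.108 + 0.947 + 1.159) / 15 = 1.15273
bias = 1.15273 − 1.216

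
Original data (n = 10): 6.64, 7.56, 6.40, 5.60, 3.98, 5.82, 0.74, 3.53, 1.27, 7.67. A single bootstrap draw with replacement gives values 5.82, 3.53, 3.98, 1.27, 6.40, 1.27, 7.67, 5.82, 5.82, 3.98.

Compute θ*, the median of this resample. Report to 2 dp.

θ* = 4.90

Sorted: 1.27, 1.27, 3.53, 3.98, 3.98, 5.82, 5.82, 5.82, 6.40, 7.67
Median = average of the two middle values = 4.90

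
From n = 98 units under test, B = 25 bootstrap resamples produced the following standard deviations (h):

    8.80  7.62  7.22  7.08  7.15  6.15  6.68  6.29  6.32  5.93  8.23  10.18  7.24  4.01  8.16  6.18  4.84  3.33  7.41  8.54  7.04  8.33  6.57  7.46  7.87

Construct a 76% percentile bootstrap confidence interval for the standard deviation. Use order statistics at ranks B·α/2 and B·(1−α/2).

Sorted replicates: 3.33, 4.01, 4.84, 5.93, 6.15, 6.18, 6.29, 6.32, 6.57, 6.68, 7.04, 7.08, 7.15, 7.22, 7.24, 7.41, 7.46, 7.62, 7.87, 8.16, 8.23, 8.33, 8.54, 8.80, 10.18
α = 0.24; lower rank = 25 × 0.120 = 3; upper rank = 25 × 0.880 = 22.
The 3rd smallest replicate is 4.84; the 22nd is 8.33.

(4.84, 8.33)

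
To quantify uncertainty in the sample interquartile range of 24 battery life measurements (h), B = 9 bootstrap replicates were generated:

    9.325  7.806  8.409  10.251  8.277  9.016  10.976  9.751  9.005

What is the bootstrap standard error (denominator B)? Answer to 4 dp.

Bootstrap SE is the standard deviation of the 9 replicate interquartile ranges.
Mean of replicates: (9.325 + 7.806 + 8.409 + 10.251 + 8.277 + 9.016 + 10.976 + 9.751 + 9.005) / 9 = 82.81600 / 9 = 9.20178
Sum of squared deviations: (+0.12322)² + (−1.39578)² + (−0.79278)² + (+1.04922)² + (−0.92478)² + (−0.18578)² + (+1.77422)² + (+0.54922)² + (−0.19678)² = 8.07070
Variance = 8.07070 / 9 = 0.89674
SE* = √0.89674

SE* = 0.9470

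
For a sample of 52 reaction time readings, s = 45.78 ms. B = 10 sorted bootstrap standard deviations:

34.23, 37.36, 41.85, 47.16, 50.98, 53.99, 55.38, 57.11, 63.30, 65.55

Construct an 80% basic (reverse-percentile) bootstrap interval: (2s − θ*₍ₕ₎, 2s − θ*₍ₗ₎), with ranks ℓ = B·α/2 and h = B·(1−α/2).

Percentile endpoints at ranks 1 and 9: θ*₍1₎ = 34.23, θ*₍9₎ = 63.30.
Basic interval reflects these around s:
  lower = 2 × 45.78 − 63.30 = 28.26
  upper = 2 × 45.78 − 34.23 = 57.33

(28.26, 57.33)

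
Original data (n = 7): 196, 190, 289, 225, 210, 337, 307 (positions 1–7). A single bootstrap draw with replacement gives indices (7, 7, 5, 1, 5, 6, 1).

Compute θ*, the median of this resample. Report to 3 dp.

θ* = 210.000

Resample values: 307, 307, 210, 196, 210, 337, 196.
Sorted: 196, 196, 210, 210, 307, 307, 337
Median = middle value = 210.000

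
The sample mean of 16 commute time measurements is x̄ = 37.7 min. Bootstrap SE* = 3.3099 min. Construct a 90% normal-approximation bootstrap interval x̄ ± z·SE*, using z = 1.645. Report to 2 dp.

Margin = 1.645 × 3.3099 = 5.445
Interval: 37.7 ± 5.445

(32.26, 43.14)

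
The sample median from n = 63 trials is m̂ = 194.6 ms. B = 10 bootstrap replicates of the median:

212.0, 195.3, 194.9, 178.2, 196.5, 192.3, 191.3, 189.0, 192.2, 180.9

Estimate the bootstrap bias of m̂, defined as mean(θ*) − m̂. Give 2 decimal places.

bias = −2.34

mean(θ*) = (212.0 + 195.3 + 194.9 + 178.2 + 196.5 + 192.3 + 191.3 + 189.0 + 192.2 + 180.9) / 10 = 192.260
bias = 192.260 − 194.6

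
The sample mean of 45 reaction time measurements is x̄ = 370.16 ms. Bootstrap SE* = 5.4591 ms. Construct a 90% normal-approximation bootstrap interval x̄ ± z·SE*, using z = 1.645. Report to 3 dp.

(361.180, 379.140)

Margin = 1.645 × 5.4591 = 8.9802
Interval: 370.16 ± 8.9802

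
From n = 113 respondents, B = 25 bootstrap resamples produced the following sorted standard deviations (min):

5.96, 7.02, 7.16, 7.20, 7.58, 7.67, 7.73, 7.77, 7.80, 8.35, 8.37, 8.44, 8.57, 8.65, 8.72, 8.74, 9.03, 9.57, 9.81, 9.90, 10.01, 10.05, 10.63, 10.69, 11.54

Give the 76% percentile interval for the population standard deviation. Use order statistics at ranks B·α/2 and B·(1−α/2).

(7.16, 10.05)

α = 0.24; lower rank = 25 × 0.120 = 3; upper rank = 25 × 0.880 = 22.
The 3rd smallest replicate is 7.16; the 22nd is 10.05.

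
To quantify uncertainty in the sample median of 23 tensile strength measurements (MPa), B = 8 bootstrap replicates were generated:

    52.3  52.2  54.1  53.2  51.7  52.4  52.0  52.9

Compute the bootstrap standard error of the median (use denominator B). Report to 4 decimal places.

SE* = 0.7211

Bootstrap SE is the standard deviation of the 8 replicate medians.
Mean of replicates: (52.3 + 52.2 + 54.1 + 53.2 + 51.7 + 52.4 + 52.0 + 52.9) / 8 = 420.80000 / 8 = 52.60000
Sum of squared deviations: (−0.30000)² + (−0.40000)² + (+1.50000)² + (+0.60000)² + (−0.90000)² + (−0.20000)² + (−0.60000)² + (+0.30000)² = 4.16000
Variance = 4.16000 / 8 = 0.52000
SE* = √0.52000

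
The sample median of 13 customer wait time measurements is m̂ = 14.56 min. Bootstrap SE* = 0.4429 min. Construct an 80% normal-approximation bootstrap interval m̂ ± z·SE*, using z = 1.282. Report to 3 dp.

(13.992, 15.128)

Margin = 1.282 × 0.4429 = 0.5678
Interval: 14.56 ± 0.5678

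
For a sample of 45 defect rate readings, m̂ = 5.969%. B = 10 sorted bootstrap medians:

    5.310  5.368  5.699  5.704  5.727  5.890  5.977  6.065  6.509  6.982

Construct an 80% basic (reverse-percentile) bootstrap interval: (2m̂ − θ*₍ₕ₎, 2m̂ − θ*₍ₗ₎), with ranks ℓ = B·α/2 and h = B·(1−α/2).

(5.429, 6.628)

Percentile endpoints at ranks 1 and 9: θ*₍1₎ = 5.310, θ*₍9₎ = 6.509.
Basic interval reflects these around m̂:
  lower = 2 × 5.969 − 6.509 = 5.429
  upper = 2 × 5.969 − 5.310 = 6.628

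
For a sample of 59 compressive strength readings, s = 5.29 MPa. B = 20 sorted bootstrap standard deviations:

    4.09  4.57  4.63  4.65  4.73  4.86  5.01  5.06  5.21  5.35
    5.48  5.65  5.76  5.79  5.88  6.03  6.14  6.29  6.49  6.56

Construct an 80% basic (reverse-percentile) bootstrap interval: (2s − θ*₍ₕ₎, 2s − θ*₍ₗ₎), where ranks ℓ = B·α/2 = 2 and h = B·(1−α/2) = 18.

(4.29, 6.01)

Percentile endpoints at ranks 2 and 18: θ*₍2₎ = 4.57, θ*₍18₎ = 6.29.
Basic interval reflects these around s:
  lower = 2 × 5.29 − 6.29 = 4.29
  upper = 2 × 5.29 − 4.57 = 6.01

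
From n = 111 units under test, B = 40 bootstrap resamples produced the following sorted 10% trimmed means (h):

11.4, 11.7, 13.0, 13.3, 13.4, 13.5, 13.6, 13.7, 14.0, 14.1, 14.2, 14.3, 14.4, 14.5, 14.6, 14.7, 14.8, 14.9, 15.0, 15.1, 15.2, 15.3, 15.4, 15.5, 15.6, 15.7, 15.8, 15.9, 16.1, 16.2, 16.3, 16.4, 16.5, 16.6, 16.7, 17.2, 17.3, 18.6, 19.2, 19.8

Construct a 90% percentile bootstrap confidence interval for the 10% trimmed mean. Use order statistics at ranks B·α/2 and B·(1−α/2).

(11.7, 18.6)

α = 0.10; lower rank = 40 × 0.050 = 2; upper rank = 40 × 0.950 = 38.
The 2nd smallest replicate is 11.7; the 38th is 18.6.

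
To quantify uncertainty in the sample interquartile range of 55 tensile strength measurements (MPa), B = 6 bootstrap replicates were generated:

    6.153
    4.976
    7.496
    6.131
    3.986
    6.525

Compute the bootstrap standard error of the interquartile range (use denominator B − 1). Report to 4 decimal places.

SE* = 1.2304

Bootstrap SE is the standard deviation of the 6 replicate interquartile ranges.
Mean of replicates: (6.153 + 4.976 + 7.496 + 6.131 + 3.986 + 6.525) / 6 = 35.26700 / 6 = 5.87783
Sum of squared deviations: (+0.27517)² + (−0.90183)² + (+1.61817)² + (+0.25317)² + (−1.89183)² + (+0.64717)² = 7.56943
Variance = 7.56943 / 5 = 1.51389
SE* = √1.51389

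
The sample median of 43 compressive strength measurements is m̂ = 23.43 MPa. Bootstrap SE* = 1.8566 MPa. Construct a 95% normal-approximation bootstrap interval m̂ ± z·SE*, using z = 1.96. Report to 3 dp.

Margin = 1.96 × 1.8566 = 3.6389
Interval: 23.43 ± 3.6389

(19.791, 27.069)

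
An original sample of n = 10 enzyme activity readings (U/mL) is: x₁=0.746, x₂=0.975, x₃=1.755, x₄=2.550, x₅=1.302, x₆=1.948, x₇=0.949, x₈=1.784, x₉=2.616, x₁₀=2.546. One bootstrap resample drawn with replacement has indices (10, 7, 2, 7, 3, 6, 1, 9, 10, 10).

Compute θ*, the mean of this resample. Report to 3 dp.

Resample values: 2.546, 0.949, 0.975, 0.949, 1.755, 1.948, 0.746, 2.616, 2.546, 2.546.
Mean = (2.546 + 0.949 + 0.975 + 0.949 + 1.755 + 1.948 + 0.746 + 2.616 + 2.546 + 2.546) / 10 = 17.5760 / 10 = 1.758

θ* = 1.758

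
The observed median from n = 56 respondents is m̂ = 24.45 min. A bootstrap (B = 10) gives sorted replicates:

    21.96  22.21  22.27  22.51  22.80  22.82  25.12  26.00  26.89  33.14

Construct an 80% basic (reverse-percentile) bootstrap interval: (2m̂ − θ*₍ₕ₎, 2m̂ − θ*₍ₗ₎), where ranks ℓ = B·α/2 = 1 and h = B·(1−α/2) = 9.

Percentile endpoints at ranks 1 and 9: θ*₍1₎ = 21.96, θ*₍9₎ = 26.89.
Basic interval reflects these around m̂:
  lower = 2 × 24.45 − 26.89 = 22.01
  upper = 2 × 24.45 − 21.96 = 26.94

(22.01, 26.94)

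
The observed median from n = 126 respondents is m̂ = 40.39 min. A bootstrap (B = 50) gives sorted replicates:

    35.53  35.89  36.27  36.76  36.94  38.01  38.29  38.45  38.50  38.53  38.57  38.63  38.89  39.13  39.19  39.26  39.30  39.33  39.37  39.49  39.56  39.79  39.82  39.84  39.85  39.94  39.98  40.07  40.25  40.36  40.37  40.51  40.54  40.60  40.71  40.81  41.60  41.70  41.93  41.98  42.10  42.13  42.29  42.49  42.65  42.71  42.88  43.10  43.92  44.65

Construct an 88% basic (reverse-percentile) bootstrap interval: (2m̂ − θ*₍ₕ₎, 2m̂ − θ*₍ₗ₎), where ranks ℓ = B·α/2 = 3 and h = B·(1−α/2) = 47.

(37.90, 44.51)

Percentile endpoints at ranks 3 and 47: θ*₍3₎ = 36.27, θ*₍47₎ = 42.88.
Basic interval reflects these around m̂:
  lower = 2 × 40.39 − 42.88 = 37.90
  upper = 2 × 40.39 − 36.27 = 44.51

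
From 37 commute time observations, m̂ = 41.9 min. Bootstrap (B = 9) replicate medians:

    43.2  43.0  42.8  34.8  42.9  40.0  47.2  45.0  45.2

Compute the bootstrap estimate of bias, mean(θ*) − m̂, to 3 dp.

bias = +0.778

mean(θ*) = (43.2 + 43.0 + 42.8 + 34.8 + 42.9 + 40.0 + 47.2 + 45.0 + 45.2) / 9 = 42.6778
bias = 42.6778 − 41.9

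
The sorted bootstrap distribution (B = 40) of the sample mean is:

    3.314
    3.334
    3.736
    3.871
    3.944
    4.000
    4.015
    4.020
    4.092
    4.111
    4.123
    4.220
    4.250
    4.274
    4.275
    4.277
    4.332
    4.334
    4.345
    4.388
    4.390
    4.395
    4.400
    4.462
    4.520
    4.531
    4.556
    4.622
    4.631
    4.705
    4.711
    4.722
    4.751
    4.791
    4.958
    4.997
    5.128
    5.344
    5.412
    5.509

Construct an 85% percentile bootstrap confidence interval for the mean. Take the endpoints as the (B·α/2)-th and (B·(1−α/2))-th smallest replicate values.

α = 0.15; lower rank = 40 × 0.075 = 3; upper rank = 40 × 0.925 = 37.
The 3rd smallest replicate is 3.736; the 37th is 5.128.

(3.736, 5.128)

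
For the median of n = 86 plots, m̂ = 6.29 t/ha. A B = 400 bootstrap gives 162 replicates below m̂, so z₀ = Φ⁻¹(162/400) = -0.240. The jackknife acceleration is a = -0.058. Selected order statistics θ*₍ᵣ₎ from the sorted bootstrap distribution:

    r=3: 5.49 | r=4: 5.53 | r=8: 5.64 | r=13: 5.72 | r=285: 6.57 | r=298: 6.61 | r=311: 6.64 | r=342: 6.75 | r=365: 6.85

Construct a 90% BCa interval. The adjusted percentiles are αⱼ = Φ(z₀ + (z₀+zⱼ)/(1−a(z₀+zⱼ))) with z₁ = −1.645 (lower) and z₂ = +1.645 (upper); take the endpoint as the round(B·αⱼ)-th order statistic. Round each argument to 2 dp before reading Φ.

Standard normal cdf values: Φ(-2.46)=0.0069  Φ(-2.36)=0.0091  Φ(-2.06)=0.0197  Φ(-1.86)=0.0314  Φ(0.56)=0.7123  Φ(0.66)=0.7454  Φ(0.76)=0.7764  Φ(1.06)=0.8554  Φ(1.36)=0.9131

(5.53, 6.75)

Lower: z₀ + z₁ = -0.240 + (-1.645) = -1.885; 1 − a(z₀+z₁) = 1 − (-0.058)(-1.885) = 0.8907; argument = -0.240 + (-1.885)/0.8907 = -2.3564 → -2.36.
α₁ = Φ(-2.36) = 0.0091; rank = round(400 × 0.0091) = 4; θ*₍4₎ = 5.53.
Upper: z₀ + z₂ = 1.405; 1 − a(z₀+z₂) = 1.0815; argument = 1.0591 → 1.06; α₂ = 0.8554; rank = 342; θ*₍342₎ = 6.75.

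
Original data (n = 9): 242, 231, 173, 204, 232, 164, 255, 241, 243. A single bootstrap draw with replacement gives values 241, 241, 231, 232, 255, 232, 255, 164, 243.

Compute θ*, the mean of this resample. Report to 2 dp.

θ* = 232.67

Mean = (241 + 241 + 231 + 232 + 255 + 232 + 255 + 164 + 243) / 9 = 2094.0 / 9 = 232.67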